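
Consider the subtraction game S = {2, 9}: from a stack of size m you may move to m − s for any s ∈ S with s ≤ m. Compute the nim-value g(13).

1

Compute g(0), g(1), … for moves {2, 9}:
g(0) = mex{} = 0
g(1) = mex{} = 0
g(2) = mex{0} = 1
g(3) = mex{0} = 1
g(4) = mex{1} = 0
g(5) = mex{1} = 0
g(6) = mex{0} = 1
g(7) = mex{0} = 1
g(8) = mex{1} = 0
g(9) = mex{0,1} = 2
g(10) = mex{0} = 1
g(11) = mex{1,2} = 0
g(12) = mex{1} = 0
g(13) = mex{0} = 1
So g(13) = 1.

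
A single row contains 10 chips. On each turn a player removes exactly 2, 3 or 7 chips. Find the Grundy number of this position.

0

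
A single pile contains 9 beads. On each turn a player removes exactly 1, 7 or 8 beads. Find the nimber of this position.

3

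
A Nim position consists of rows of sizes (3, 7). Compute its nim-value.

4

Write each in binary and XOR column by column:
  011  (3)
  111  (7)
  ---
  100  (4)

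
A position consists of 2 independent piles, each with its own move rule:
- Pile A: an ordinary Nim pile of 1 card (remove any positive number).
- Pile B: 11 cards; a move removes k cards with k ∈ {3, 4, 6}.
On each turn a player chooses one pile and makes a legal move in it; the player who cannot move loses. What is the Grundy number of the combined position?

Pile A is a plain Nim pile of size 1, so its Grundy value is 1.
Build the Grundy sequence for pile B with g(k) = mex{g(k−s) : s ∈ {3, 4, 6}, s ≤ k}:
k:     0  1  2  3  4  5  6  7  8  9 10 11
g(k):  0  0  0  1  1  1  2  2  2  0  0  0
So g(11) = 0.
By the Sprague-Grundy theorem, the Grundy value of a sum of independent games is the XOR of the component values.
Combined value = 1 ⊕ 0 = 1.

1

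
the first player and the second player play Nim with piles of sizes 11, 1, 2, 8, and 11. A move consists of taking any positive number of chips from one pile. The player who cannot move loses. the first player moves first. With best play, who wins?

Nim-sum: 11 XOR 1 XOR 2 XOR 8 XOR 11 = 11.
The nim-sum is 11 ≠ 0, so this is an N-position: the player to move can win; the first player has a winning move.

the first player wins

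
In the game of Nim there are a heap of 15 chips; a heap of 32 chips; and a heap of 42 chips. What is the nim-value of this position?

5

Write each in binary and XOR column by column:
  001111  (15)
  100000  (32)
  101010  (42)
  ------
  000101  (5)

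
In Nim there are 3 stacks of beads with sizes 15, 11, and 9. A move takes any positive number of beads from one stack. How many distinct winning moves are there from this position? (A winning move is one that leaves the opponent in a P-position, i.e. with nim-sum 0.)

3

Compute the nim-sum pairwise:
15 ⊕ 11 = 4
4 ⊕ 9 = 13
The overall nim-sum is X = 13. A stack of size p has a winning move iff p XOR X < p (reduce it to p XOR X).
  15: 15 XOR 13 = 2 < 15 — winning move (to 2).
  11: 11 XOR 13 = 6 < 11 — winning move (to 6).
  9: 9 XOR 13 = 4 < 9 — winning move (to 4).
That gives 3 winning moves.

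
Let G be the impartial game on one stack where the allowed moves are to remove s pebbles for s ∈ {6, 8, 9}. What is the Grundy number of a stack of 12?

2

Grundy values for subtraction set {6, 8, 9}:
g(0) = mex{} = 0
g(1) = mex{} = 0
g(2) = mex{} = 0
g(3) = mex{} = 0
g(4) = mex{} = 0
g(5) = mex{} = 0
g(6) = mex{0} = 1
g(7) = mex{0} = 1
g(8) = mex{0} = 1
g(9) = mex{0} = 1
g(10) = mex{0} = 1
g(11) = mex{0} = 1
g(12) = mex{0,1} = 2
So g(12) = 2.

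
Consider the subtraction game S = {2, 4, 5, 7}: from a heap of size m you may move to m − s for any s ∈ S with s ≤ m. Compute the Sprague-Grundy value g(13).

Compute g(0), g(1), … for moves {2, 4, 5, 7}:
g(0) = mex{} = 0
g(1) = mex{} = 0
g(2) = mex{0} = 1
g(3) = mex{0} = 1
g(4) = mex{0,1} = 2
g(5) = mex{0,1} = 2
g(6) = mex{0,1,2} = 3
g(7) = mex{0,1,2} = 3
g(8) = mex{0,1,2,3} = 4
g(9) = mex{1,2,3} = 0
g(10) = mex{1,2,3,4} = 0
g(11) = mex{0,2,3} = 1
g(12) = mex{0,2,3,4} = 1
g(13) = mex{0,1,3,4} = 2
So g(13) = 2.

2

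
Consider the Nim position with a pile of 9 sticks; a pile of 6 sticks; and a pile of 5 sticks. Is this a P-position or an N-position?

Nim-sum: 9 XOR 6 XOR 5 = 10.
The nim-sum is 10 ≠ 0, so this is an N-position: the player to move can win.

N-position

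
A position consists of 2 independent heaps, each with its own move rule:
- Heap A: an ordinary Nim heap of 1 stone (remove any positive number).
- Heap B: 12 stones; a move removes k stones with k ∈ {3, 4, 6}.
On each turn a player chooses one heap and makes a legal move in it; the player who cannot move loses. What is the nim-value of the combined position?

0

Heap A is a plain Nim heap of size 1, so its Grundy value is 1.
Build the Grundy sequence for heap B with g(k) = mex{g(k−s) : s ∈ {3, 4, 6}, s ≤ k}:
g(0) = mex{} = 0
g(1) = mex{} = 0
g(2) = mex{} = 0
g(3) = mex{0} = 1
g(4) = mex{0} = 1
g(5) = mex{0} = 1
g(6) = mex{0,1} = 2
g(7) = mex{0,1} = 2
g(8) = mex{0,1} = 2
g(9) = mex{1,2} = 0
g(10) = mex{1,2} = 0
g(11) = mex{1,2} = 0
g(12) = mex{0,2} = 1
So g(12) = 1.
The value of a disjunctive sum is the nim-sum of the parts.
Combined value = 1 ⊕ 1 = 0.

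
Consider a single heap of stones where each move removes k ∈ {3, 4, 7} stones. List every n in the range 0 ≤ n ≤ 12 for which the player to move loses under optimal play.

0, 1, 2, 10, 11, 12

Grundy values for subtraction set {3, 4, 7}:
g(0) = mex{} = 0
g(1) = mex{} = 0
g(2) = mex{} = 0
g(3) = mex{0} = 1
g(4) = mex{0} = 1
g(5) = mex{0} = 1
g(6) = mex{0,1} = 2
g(7) = mex{0,1} = 2
g(8) = mex{0,1} = 2
g(9) = mex{0,1,2} = 3
g(10) = mex{1,2} = 0
g(11) = mex{1,2} = 0
g(12) = mex{1,2,3} = 0
The P-positions (g = 0) in 0..12 are 0, 1, 2, 10, 11, 12.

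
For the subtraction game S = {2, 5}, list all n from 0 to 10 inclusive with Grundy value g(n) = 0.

Grundy values for subtraction set {2, 5}:
k:     0  1  2  3  4  5  6  7  8  9 10
g(k):  0  0  1  1  0  2  1  0  0  1  1
The P-positions (g = 0) in 0..10 are 0, 1, 4, 7, 8.

0, 1, 4, 7, 8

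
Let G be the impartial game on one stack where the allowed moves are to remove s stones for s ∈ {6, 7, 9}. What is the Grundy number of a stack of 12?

2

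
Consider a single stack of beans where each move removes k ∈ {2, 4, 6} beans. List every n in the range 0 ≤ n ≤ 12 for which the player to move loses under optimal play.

0, 1, 8, 9

Build the Grundy sequence with g(k) = mex{g(k−s) : s ∈ {2, 4, 6}, s ≤ k}:
g(0) = mex{} = 0
g(1) = mex{} = 0
g(2) = mex{0} = 1
g(3) = mex{0} = 1
g(4) = mex{0,1} = 2
g(5) = mex{0,1} = 2
g(6) = mex{0,1,2} = 3
g(7) = mex{0,1,2} = 3
g(8) = mex{1,2,3} = 0
g(9) = mex{1,2,3} = 0
g(10) = mex{0,2,3} = 1
g(11) = mex{0,2,3} = 1
g(12) = mex{0,1,3} = 2
The P-positions (g = 0) in 0..12 are 0, 1, 8, 9.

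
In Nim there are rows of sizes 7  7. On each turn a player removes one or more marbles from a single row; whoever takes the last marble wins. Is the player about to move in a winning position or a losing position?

Losing position

Bitwise XOR of the heap sizes:
  111  (7)
  111  (7)
  ---
  000  (0)
The nim-sum is 0, so this is a P-position: the player to move is in a losing position under optimal play.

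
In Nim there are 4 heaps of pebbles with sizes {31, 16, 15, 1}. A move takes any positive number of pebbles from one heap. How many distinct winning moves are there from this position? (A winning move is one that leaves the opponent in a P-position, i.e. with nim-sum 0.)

3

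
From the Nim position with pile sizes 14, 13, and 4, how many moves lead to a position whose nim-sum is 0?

3

Compute the nim-sum pairwise:
14 ^ 13 = 3
3 ^ 4 = 7
The overall nim-sum is X = 7. A pile of size p has a winning move iff p XOR X < p (reduce it to p XOR X).
  14: 14 XOR 7 = 9 < 14 — winning move (to 9).
  13: 13 XOR 7 = 10 < 13 — winning move (to 10).
  4: 4 XOR 7 = 3 < 4 — winning move (to 3).
That gives 3 winning moves.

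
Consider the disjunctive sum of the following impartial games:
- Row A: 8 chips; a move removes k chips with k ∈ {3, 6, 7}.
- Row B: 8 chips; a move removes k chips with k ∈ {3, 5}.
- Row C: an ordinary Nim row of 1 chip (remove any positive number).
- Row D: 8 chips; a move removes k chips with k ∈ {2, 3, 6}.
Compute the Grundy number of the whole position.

1

For row A, compute g(0), g(1), … with moves {3, 6, 7}:
k:     0  1  2  3  4  5  6  7  8
g(k):  0  0  0  1  1  1  2  2  2
So g(8) = 2.
Build the Grundy sequence for row B with g(k) = mex{g(k−s) : s ∈ {3, 5}, s ≤ k}:
g(0) = mex{} = 0
g(1) = mex{} = 0
g(2) = mex{} = 0
g(3) = mex{0} = 1
g(4) = mex{0} = 1
g(5) = mex{0} = 1
g(6) = mex{0,1} = 2
g(7) = mex{0,1} = 2
g(8) = mex{1} = 0
So g(8) = 0.
Row C is a plain Nim row of size 1, so its Grundy value is 1.
Build the Grundy sequence for row D with g(k) = mex{g(k−s) : s ∈ {2, 3, 6}, s ≤ k}:
g(0) = mex{} = 0
g(1) = mex{} = 0
g(2) = mex{0} = 1
g(3) = mex{0} = 1
g(4) = mex{0,1} = 2
g(5) = mex{1} = 0
g(6) = mex{0,1,2} = 3
g(7) = mex{0,2} = 1
g(8) = mex{0,1,3} = 2
So g(8) = 2.
The value of a disjunctive sum is the nim-sum of the parts.
Combined value = 2 ⊕ 0 ⊕ 1 ⊕ 2 = 1.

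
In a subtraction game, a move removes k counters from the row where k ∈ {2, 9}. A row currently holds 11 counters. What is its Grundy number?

Compute g(0), g(1), … for moves {2, 9}:
k:     0  1  2  3  4  5  6  7  8  9 10 11
g(k):  0  0  1  1  0  0  1  1  0  2  1  0
So g(11) = 0.

0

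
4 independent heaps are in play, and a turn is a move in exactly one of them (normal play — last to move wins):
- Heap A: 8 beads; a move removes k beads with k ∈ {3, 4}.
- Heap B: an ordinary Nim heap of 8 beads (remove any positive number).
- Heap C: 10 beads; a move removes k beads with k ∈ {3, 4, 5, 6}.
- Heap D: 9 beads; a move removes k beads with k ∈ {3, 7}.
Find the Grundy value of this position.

9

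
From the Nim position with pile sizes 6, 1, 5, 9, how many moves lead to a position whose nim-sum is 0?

1

Compute the nim-sum pairwise:
6 ⊕ 1 = 7
7 ⊕ 5 = 2
2 ⊕ 9 = 11
The overall nim-sum is X = 11. A pile of size p has a winning move iff p XOR X < p (reduce it to p XOR X).
  6: 6 XOR 11 = 13 ≥ 6 — no move.
  1: 1 XOR 11 = 10 ≥ 1 — no move.
  5: 5 XOR 11 = 14 ≥ 5 — no move.
  9: 9 XOR 11 = 2 < 9 — winning move (to 2).
That gives 1 winning move.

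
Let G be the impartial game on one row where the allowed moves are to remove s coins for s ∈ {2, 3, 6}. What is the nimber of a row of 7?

1

Compute g(0), g(1), … for moves {2, 3, 6}:
g(0) = mex{} = 0
g(1) = mex{} = 0
g(2) = mex{0} = 1
g(3) = mex{0} = 1
g(4) = mex{0,1} = 2
g(5) = mex{1} = 0
g(6) = mex{0,1,2} = 3
g(7) = mex{0,2} = 1
So g(7) = 1.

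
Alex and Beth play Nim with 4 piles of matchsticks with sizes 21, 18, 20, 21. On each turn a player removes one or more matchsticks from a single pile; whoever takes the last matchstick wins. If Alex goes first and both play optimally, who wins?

Nim-sum: 21 XOR 18 XOR 20 XOR 21 = 6.
The nim-sum is 6 ≠ 0, so this is an N-position: the player to move can win; Alex has a winning move.

Alex wins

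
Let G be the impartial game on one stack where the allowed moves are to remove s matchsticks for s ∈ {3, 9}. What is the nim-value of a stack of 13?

0

Build the Grundy sequence with g(k) = mex{g(k−s) : s ∈ {3, 9}, s ≤ k}:
g(0) = mex{} = 0
g(1) = mex{} = 0
g(2) = mex{} = 0
g(3) = mex{0} = 1
g(4) = mex{0} = 1
g(5) = mex{0} = 1
g(6) = mex{1} = 0
g(7) = mex{1} = 0
g(8) = mex{1} = 0
g(9) = mex{0} = 1
g(10) = mex{0} = 1
g(11) = mex{0} = 1
g(12) = mex{1} = 0
g(13) = mex{1} = 0
So g(13) = 0.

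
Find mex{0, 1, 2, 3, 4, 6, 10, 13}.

5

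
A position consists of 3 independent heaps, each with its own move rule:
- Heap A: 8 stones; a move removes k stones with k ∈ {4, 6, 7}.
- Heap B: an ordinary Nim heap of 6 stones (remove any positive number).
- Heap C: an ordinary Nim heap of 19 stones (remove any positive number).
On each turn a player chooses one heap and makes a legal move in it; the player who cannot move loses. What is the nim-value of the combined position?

23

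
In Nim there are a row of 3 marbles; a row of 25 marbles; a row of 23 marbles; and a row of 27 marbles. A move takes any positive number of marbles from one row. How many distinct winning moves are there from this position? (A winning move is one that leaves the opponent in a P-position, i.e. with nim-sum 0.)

3

Bitwise XOR of the heap sizes:
  00011  (3)
  11001  (25)
  10111  (23)
  11011  (27)
  -----
  10110  (22)
The overall nim-sum is X = 22. A row of size p has a winning move iff p XOR X < p (reduce it to p XOR X).
  3: 3 XOR 22 = 21 ≥ 3 — no move.
  25: 25 XOR 22 = 15 < 25 — winning move (to 15).
  23: 23 XOR 22 = 1 < 23 — winning move (to 1).
  27: 27 XOR 22 = 13 < 27 — winning move (to 13).
That gives 3 winning moves.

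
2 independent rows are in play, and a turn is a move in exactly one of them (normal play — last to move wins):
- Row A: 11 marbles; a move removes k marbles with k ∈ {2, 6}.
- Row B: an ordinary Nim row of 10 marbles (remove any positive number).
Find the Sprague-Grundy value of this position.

11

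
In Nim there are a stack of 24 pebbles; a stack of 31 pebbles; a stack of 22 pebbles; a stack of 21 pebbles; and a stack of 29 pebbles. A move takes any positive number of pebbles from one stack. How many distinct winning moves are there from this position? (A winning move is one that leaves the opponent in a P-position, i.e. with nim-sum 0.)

In binary:
  11000  (24)
  11111  (31)
  10110  (22)
  10101  (21)
  11101  (29)
  -----
  11001  (25)
The overall nim-sum is X = 25. A stack of size p has a winning move iff p XOR X < p (reduce it to p XOR X).
  24: 24 XOR 25 = 1 < 24 — winning move (to 1).
  31: 31 XOR 25 = 6 < 31 — winning move (to 6).
  22: 22 XOR 25 = 15 < 22 — winning move (to 15).
  21: 21 XOR 25 = 12 < 21 — winning move (to 12).
  29: 29 XOR 25 = 4 < 29 — winning move (to 4).
That gives 5 winning moves.

5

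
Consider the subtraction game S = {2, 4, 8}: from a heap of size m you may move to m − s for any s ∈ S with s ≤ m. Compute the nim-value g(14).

Compute g(0), g(1), … for moves {2, 4, 8}:
k:     0  1  2  3  4  5  6  7  8  9 10 11 12 13 14
g(k):  0  0  1  1  2  2  0  0  1  1  2  2  0  0  1
So g(14) = 1.

1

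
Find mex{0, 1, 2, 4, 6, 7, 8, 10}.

3

The values 0, 1, 2 are all present; 3 is the first non-negative integer missing from the set.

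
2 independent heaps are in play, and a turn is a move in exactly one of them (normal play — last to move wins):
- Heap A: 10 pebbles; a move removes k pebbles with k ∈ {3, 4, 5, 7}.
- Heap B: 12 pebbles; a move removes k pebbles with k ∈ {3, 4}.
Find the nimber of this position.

1

For heap A, compute g(0), g(1), … with moves {3, 4, 5, 7}:
g(0) = mex{} = 0
g(1) = mex{} = 0
g(2) = mex{} = 0
g(3) = mex{0} = 1
g(4) = mex{0} = 1
g(5) = mex{0} = 1
g(6) = mex{0,1} = 2
g(7) = mex{0,1} = 2
g(8) = mex{0,1} = 2
g(9) = mex{0,1,2} = 3
g(10) = mex{1,2} = 0
So g(10) = 0.
Grundy values for heap B (subtraction set {3, 4}):
g(0) = mex{} = 0
g(1) = mex{} = 0
g(2) = mex{} = 0
g(3) = mex{0} = 1
g(4) = mex{0} = 1
g(5) = mex{0} = 1
g(6) = mex{0,1} = 2
g(7) = mex{1} = 0
g(8) = mex{1} = 0
g(9) = mex{1,2} = 0
g(10) = mex{0,2} = 1
g(11) = mex{0} = 1
g(12) = mex{0} = 1
So g(12) = 1.
The value of a disjunctive sum is the nim-sum of the parts.
Combined value = 0 ⊕ 1 = 1.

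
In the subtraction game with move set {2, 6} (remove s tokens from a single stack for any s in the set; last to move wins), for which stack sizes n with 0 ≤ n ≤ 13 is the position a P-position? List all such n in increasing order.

0, 1, 4, 5, 8, 9, 12, 13

Grundy values for subtraction set {2, 6}:
g(0) = mex{} = 0
g(1) = mex{} = 0
g(2) = mex{0} = 1
g(3) = mex{0} = 1
g(4) = mex{1} = 0
g(5) = mex{1} = 0
g(6) = mex{0} = 1
g(7) = mex{0} = 1
g(8) = mex{1} = 0
g(9) = mex{1} = 0
g(10) = mex{0} = 1
g(11) = mex{0} = 1
g(12) = mex{1} = 0
g(13) = mex{1} = 0
The P-positions (g = 0) in 0..13 are 0, 1, 4, 5, 8, 9, 12, 13.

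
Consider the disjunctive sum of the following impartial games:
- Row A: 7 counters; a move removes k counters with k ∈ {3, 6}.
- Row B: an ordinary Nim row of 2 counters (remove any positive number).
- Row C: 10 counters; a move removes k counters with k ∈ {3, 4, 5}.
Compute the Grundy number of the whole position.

0

Grundy values for row A (subtraction set {3, 6}):
g(0) = mex{} = 0
g(1) = mex{} = 0
g(2) = mex{} = 0
g(3) = mex{0} = 1
g(4) = mex{0} = 1
g(5) = mex{0} = 1
g(6) = mex{0,1} = 2
g(7) = mex{0,1} = 2
So g(7) = 2.
Row B is a plain Nim row of size 2, so its Grundy value is 2.
Grundy values for row C (subtraction set {3, 4, 5}):
g(0) = mex{} = 0
g(1) = mex{} = 0
g(2) = mex{} = 0
g(3) = mex{0} = 1
g(4) = mex{0} = 1
g(5) = mex{0} = 1
g(6) = mex{0,1} = 2
g(7) = mex{0,1} = 2
g(8) = mex{1} = 0
g(9) = mex{1,2} = 0
g(10) = mex{1,2} = 0
So g(10) = 0.
The value of a disjunctive sum is the nim-sum of the parts.
Combined value = 2 XOR 2 XOR 0 = 0.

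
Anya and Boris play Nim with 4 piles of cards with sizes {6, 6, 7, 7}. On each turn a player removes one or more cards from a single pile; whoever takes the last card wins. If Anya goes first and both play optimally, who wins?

Bitwise XOR of the heap sizes:
  110  (6)
  110  (6)
  111  (7)
  111  (7)
  ---
  000  (0)
The nim-sum is 0, so this is a P-position: the player to move is in a losing position under optimal play; Anya is about to move from it and so loses — Boris wins.

Boris wins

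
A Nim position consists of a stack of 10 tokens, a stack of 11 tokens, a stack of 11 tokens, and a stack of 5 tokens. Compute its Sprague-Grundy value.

Compute the nim-sum pairwise:
10 ⊕ 11 = 1
1 ⊕ 11 = 10
10 ⊕ 5 = 15

15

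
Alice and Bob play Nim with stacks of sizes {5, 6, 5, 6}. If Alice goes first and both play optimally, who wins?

Bob wins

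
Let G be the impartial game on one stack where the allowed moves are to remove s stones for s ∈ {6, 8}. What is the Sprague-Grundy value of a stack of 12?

Grundy values for subtraction set {6, 8}:
g(0) = mex{} = 0
g(1) = mex{} = 0
g(2) = mex{} = 0
g(3) = mex{} = 0
g(4) = mex{} = 0
g(5) = mex{} = 0
g(6) = mex{0} = 1
g(7) = mex{0} = 1
g(8) = mex{0} = 1
g(9) = mex{0} = 1
g(10) = mex{0} = 1
g(11) = mex{0} = 1
g(12) = mex{0,1} = 2
So g(12) = 2.

2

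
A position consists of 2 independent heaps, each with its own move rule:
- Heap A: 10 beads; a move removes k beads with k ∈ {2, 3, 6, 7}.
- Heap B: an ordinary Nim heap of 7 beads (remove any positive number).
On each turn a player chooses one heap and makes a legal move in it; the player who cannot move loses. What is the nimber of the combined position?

7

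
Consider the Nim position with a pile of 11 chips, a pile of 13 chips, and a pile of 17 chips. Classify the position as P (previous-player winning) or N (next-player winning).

Compute the nim-sum pairwise:
11 ⊕ 13 = 6
6 ⊕ 17 = 23
The nim-sum is 23 ≠ 0, so this is an N-position: the player to move can win.

N-position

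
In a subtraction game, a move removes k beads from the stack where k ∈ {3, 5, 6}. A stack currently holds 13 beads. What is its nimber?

1

Grundy values for subtraction set {3, 5, 6}:
g(0) = mex{} = 0
g(1) = mex{} = 0
g(2) = mex{} = 0
g(3) = mex{0} = 1
g(4) = mex{0} = 1
g(5) = mex{0} = 1
g(6) = mex{0,1} = 2
g(7) = mex{0,1} = 2
g(8) = mex{0,1} = 2
g(9) = mex{1,2} = 0
g(10) = mex{1,2} = 0
g(11) = mex{1,2} = 0
g(12) = mex{0,2} = 1
g(13) = mex{0,2} = 1
So g(13) = 1.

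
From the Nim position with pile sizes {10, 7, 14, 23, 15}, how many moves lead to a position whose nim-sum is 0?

Write each in binary and XOR column by column:
  01010  (10)
  00111  (7)
  01110  (14)
  10111  (23)
  01111  (15)
  -----
  11011  (27)
The overall nim-sum is X = 27. A pile of size p has a winning move iff p XOR X < p (reduce it to p XOR X).
  10: 10 XOR 27 = 17 ≥ 10 — no move.
  7: 7 XOR 27 = 28 ≥ 7 — no move.
  14: 14 XOR 27 = 21 ≥ 14 — no move.
  23: 23 XOR 27 = 12 < 23 — winning move (to 12).
  15: 15 XOR 27 = 20 ≥ 15 — no move.
That gives 1 winning move.

1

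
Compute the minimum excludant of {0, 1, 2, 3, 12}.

The values 0, 1, 2, 3 are all present; 4 is the first non-negative integer missing from the set.

4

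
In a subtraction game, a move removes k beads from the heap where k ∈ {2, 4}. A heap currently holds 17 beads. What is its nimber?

Compute g(0), g(1), … for moves {2, 4}:
k:     0  1  2  3  4  5  6  7  8  9 10 11 12 13 14 15 16 17
g(k):  0  0  1  1  2  2  0  0  1  1  2  2  0  0  1  1  2  2
So g(17) = 2.

2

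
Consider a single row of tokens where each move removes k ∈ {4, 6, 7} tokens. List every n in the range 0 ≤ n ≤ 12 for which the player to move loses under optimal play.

0, 1, 2, 3, 11, 12

Grundy values for subtraction set {4, 6, 7}:
g(0) = mex{} = 0
g(1) = mex{} = 0
g(2) = mex{} = 0
g(3) = mex{} = 0
g(4) = mex{0} = 1
g(5) = mex{0} = 1
g(6) = mex{0} = 1
g(7) = mex{0} = 1
g(8) = mex{0,1} = 2
g(9) = mex{0,1} = 2
g(10) = mex{0,1} = 2
g(11) = mex{1} = 0
g(12) = mex{1,2} = 0
The P-positions (g = 0) in 0..12 are 0, 1, 2, 3, 11, 12.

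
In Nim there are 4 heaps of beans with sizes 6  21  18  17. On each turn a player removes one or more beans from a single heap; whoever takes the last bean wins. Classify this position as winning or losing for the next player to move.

Compute the nim-sum pairwise:
6 ⊕ 21 = 19
19 ⊕ 18 = 1
1 ⊕ 17 = 16
The nim-sum is 16 ≠ 0, so this is an N-position: the player to move can win.

Winning position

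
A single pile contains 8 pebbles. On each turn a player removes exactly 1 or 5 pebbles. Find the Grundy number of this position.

Grundy values for subtraction set {1, 5}:
k:     0  1  2  3  4  5  6  7  8
g(k):  0  1  0  1  0  1  0  1  0
So g(8) = 0.

0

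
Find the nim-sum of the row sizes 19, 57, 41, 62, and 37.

24

Write each in binary and XOR column by column:
  010011  (19)
  111001  (57)
  101001  (41)
  111110  (62)
  100101  (37)
  ------
  011000  (24)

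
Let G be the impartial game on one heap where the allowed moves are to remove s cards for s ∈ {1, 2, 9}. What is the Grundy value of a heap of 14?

1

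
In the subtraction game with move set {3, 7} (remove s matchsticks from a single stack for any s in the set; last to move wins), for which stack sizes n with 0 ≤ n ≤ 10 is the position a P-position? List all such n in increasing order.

0, 1, 2, 6, 10

Grundy values for subtraction set {3, 7}:
k:     0  1  2  3  4  5  6  7  8  9 10
g(k):  0  0  0  1  1  1  0  2  2  1  0
The P-positions (g = 0) in 0..10 are 0, 1, 2, 6, 10.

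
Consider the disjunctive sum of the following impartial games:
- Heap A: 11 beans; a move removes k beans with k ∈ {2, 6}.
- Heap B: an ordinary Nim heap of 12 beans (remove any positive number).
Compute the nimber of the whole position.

Build the Grundy sequence for heap A with g(k) = mex{g(k−s) : s ∈ {2, 6}, s ≤ k}:
k:     0  1  2  3  4  5  6  7  8  9 10 11
g(k):  0  0  1  1  0  0  1  1  0  0  1  1
So g(11) = 1.
Heap B is a plain Nim heap of size 12, so its Grundy value is 12.
The value of a disjunctive sum is the nim-sum of the parts.
Combined value = 1 XOR 12 = 13.

13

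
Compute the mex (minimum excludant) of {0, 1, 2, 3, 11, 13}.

4

The values 0, 1, 2, 3 are all present; 4 is the first non-negative integer missing from the set.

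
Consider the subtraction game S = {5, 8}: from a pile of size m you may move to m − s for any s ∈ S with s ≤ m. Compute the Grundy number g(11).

Build the Grundy sequence with g(k) = mex{g(k−s) : s ∈ {5, 8}, s ≤ k}:
g(0) = mex{} = 0
g(1) = mex{} = 0
g(2) = mex{} = 0
g(3) = mex{} = 0
g(4) = mex{} = 0
g(5) = mex{0} = 1
g(6) = mex{0} = 1
g(7) = mex{0} = 1
g(8) = mex{0} = 1
g(9) = mex{0} = 1
g(10) = mex{0,1} = 2
g(11) = mex{0,1} = 2
So g(11) = 2.

2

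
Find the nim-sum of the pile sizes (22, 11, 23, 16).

26

Nim-sum: 22 ^ 11 ^ 23 ^ 16 = 26.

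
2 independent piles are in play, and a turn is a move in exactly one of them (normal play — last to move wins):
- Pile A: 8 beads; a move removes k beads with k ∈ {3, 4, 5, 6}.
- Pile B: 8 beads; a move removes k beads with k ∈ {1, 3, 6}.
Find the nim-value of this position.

For pile A, compute g(0), g(1), … with moves {3, 4, 5, 6}:
k:     0  1  2  3  4  5  6  7  8
g(k):  0  0  0  1  1  1  2  2  2
So g(8) = 2.
Build the Grundy sequence for pile B with g(k) = mex{g(k−s) : s ∈ {1, 3, 6}, s ≤ k}:
k:     0  1  2  3  4  5  6  7  8
g(k):  0  1  0  1  0  1  2  3  2
So g(8) = 2.
The value of a disjunctive sum is the nim-sum of the parts.
Combined value = 2 XOR 2 = 0.

0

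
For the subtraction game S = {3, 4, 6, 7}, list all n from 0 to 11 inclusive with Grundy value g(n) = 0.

Compute g(0), g(1), … for moves {3, 4, 6, 7}:
k:     0  1  2  3  4  5  6  7  8  9 10 11
g(k):  0  0  0  1  1  1  2  2  2  3  0  0
The P-positions (g = 0) in 0..11 are 0, 1, 2, 10, 11.

0, 1, 2, 10, 11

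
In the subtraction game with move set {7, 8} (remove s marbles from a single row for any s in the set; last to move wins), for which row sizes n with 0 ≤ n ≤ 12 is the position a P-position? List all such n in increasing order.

0, 1, 2, 3, 4, 5, 6

Build the Grundy sequence with g(k) = mex{g(k−s) : s ∈ {7, 8}, s ≤ k}:
k:     0  1  2  3  4  5  6  7  8  9 10 11 12
g(k):  0  0  0  0  0  0  0  1  1  1  1  1  1
The P-positions (g = 0) in 0..12 are 0, 1, 2, 3, 4, 5, 6.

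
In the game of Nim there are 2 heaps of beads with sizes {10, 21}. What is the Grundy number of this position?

31

Write each in binary and XOR column by column:
  01010  (10)
  10101  (21)
  -----
  11111  (31)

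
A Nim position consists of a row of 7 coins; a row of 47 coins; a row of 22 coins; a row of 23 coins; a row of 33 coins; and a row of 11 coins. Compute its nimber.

In binary:
  000111  (7)
  101111  (47)
  010110  (22)
  010111  (23)
  100001  (33)
  001011  (11)
  ------
  000011  (3)

3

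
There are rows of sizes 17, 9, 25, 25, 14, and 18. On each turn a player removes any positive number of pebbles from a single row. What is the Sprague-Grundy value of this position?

Compute the nim-sum pairwise:
17 ⊕ 9 = 24
24 ⊕ 25 = 1
1 ⊕ 25 = 24
24 ⊕ 14 = 22
22 ⊕ 18 = 4

4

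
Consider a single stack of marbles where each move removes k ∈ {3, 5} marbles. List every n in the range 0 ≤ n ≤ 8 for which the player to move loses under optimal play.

Grundy values for subtraction set {3, 5}:
g(0) = mex{} = 0
g(1) = mex{} = 0
g(2) = mex{} = 0
g(3) = mex{0} = 1
g(4) = mex{0} = 1
g(5) = mex{0} = 1
g(6) = mex{0,1} = 2
g(7) = mex{0,1} = 2
g(8) = mex{1} = 0
The P-positions (g = 0) in 0..8 are 0, 1, 2, 8.

0, 1, 2, 8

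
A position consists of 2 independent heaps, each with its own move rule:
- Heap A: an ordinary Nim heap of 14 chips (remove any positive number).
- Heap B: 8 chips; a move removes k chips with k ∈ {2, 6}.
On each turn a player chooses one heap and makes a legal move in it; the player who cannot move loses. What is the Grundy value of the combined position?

14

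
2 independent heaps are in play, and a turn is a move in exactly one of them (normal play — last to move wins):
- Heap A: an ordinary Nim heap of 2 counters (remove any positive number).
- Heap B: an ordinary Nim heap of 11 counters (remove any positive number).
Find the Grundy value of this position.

Heap A is a plain Nim heap of size 2, so its Grundy value is 2.
Heap B is a plain Nim heap of size 11, so its Grundy value is 11.
By the Sprague-Grundy theorem, the Grundy value of a sum of independent games is the XOR of the component values.
Combined value = 2 ⊕ 11 = 9.

9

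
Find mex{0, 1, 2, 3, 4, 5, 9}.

6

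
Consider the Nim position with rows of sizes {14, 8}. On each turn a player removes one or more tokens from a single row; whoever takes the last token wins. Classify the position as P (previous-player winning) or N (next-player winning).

In binary:
  1110  (14)
  1000  (8)
  ----
  0110  (6)
The nim-sum is 6 ≠ 0, so this is an N-position: the player to move can win.

N-position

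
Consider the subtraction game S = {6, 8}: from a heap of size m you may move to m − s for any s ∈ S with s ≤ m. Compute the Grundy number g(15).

Build the Grundy sequence with g(k) = mex{g(k−s) : s ∈ {6, 8}, s ≤ k}:
k:     0  1  2  3  4  5  6  7  8  9 10 11 12 13 14 15
g(k):  0  0  0  0  0  0  1  1  1  1  1  1  2  2  0  0
So g(15) = 0.

0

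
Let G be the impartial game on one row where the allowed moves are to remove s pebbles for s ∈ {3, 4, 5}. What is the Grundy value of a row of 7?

2

Build the Grundy sequence with g(k) = mex{g(k−s) : s ∈ {3, 4, 5}, s ≤ k}:
k:     0  1  2  3  4  5  6  7
g(k):  0  0  0  1  1  1  2  2
So g(7) = 2.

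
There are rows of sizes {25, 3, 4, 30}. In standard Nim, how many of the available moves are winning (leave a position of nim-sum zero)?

0

Write each in binary and XOR column by column:
  11001  (25)
  00011  (3)
  00100  (4)
  11110  (30)
  -----
  00000  (0)
The nim-sum is already 0, so every move leaves a nonzero nim-sum — there are no winning moves.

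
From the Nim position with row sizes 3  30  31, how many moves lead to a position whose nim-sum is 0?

In binary:
  00011  (3)
  11110  (30)
  11111  (31)
  -----
  00010  (2)
The overall nim-sum is X = 2. A row of size p has a winning move iff p XOR X < p (reduce it to p XOR X).
  3: 3 XOR 2 = 1 < 3 — winning move (to 1).
  30: 30 XOR 2 = 28 < 30 — winning move (to 28).
  31: 31 XOR 2 = 29 < 31 — winning move (to 29).
That gives 3 winning moves.

3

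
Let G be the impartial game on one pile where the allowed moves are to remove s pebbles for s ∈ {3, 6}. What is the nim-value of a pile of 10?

0

Compute g(0), g(1), … for moves {3, 6}:
g(0) = mex{} = 0
g(1) = mex{} = 0
g(2) = mex{} = 0
g(3) = mex{0} = 1
g(4) = mex{0} = 1
g(5) = mex{0} = 1
g(6) = mex{0,1} = 2
g(7) = mex{0,1} = 2
g(8) = mex{0,1} = 2
g(9) = mex{1,2} = 0
g(10) = mex{1,2} = 0
So g(10) = 0.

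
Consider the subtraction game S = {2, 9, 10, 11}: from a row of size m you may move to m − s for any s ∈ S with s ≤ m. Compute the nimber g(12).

Build the Grundy sequence with g(k) = mex{g(k−s) : s ∈ {2, 9, 10, 11}, s ≤ k}:
k:     0  1  2  3  4  5  6  7  8  9 10 11 12
g(k):  0  0  1  1  0  0  1  1  0  2  1  3  2
So g(12) = 2.

2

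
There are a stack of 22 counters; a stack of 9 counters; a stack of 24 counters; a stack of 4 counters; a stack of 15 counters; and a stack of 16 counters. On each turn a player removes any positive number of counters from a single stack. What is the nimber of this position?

28

In binary:
  10110  (22)
  01001  (9)
  11000  (24)
  00100  (4)
  01111  (15)
  10000  (16)
  -----
  11100  (28)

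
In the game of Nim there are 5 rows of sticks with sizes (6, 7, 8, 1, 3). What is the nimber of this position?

Nim-sum: 6 XOR 7 XOR 8 XOR 1 XOR 3 = 11.

11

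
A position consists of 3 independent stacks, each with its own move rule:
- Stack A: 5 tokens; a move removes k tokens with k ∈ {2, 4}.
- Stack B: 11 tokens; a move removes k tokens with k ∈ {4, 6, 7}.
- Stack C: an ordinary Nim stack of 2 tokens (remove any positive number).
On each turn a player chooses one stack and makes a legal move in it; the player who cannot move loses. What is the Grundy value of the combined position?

For stack A, compute g(0), g(1), … with moves {2, 4}:
k:     0  1  2  3  4  5
g(k):  0  0  1  1  2  2
So g(5) = 2.
Build the Grundy sequence for stack B with g(k) = mex{g(k−s) : s ∈ {4, 6, 7}, s ≤ k}:
g(0) = mex{} = 0
g(1) = mex{} = 0
g(2) = mex{} = 0
g(3) = mex{} = 0
g(4) = mex{0} = 1
g(5) = mex{0} = 1
g(6) = mex{0} = 1
g(7) = mex{0} = 1
g(8) = mex{0,1} = 2
g(9) = mex{0,1} = 2
g(10) = mex{0,1} = 2
g(11) = mex{1} = 0
So g(11) = 0.
Stack C is a plain Nim stack of size 2, so its Grundy value is 2.
The value of a disjunctive sum is the nim-sum of the parts.
Combined value = 2 ⊕ 0 ⊕ 2 = 0.

0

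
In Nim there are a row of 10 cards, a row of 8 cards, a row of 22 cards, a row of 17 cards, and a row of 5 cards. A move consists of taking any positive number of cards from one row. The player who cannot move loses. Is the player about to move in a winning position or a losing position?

Compute the nim-sum pairwise:
10 XOR 8 = 2
2 XOR 22 = 20
20 XOR 17 = 5
5 XOR 5 = 0
The nim-sum is 0, so this is a P-position: the player to move is in a losing position under optimal play.

Losing position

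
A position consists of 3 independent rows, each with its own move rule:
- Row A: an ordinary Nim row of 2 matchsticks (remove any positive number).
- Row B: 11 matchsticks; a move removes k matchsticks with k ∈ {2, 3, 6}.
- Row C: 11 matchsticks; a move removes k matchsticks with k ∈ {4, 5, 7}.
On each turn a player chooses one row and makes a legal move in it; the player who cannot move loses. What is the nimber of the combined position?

3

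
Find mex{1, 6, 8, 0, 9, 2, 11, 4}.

The values 0, 1, 2 are all present; 3 is the first non-negative integer missing from the set.

3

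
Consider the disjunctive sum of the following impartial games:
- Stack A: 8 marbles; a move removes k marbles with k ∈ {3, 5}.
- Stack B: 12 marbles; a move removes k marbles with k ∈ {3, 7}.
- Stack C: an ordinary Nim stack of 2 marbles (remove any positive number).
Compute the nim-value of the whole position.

2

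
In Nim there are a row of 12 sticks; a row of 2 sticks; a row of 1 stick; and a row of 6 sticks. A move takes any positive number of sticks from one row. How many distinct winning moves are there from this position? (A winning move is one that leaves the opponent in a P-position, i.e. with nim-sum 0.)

1

Compute the nim-sum pairwise:
12 ^ 2 = 14
14 ^ 1 = 15
15 ^ 6 = 9
The overall nim-sum is X = 9. A row of size p has a winning move iff p XOR X < p (reduce it to p XOR X).
  12: 12 XOR 9 = 5 < 12 — winning move (to 5).
  2: 2 XOR 9 = 11 ≥ 2 — no move.
  1: 1 XOR 9 = 8 ≥ 1 — no move.
  6: 6 XOR 9 = 15 ≥ 6 — no move.
That gives 1 winning move.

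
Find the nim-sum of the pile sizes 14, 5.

Bitwise XOR of the heap sizes:
  1110  (14)
  0101  (5)
  ----
  1011  (11)

11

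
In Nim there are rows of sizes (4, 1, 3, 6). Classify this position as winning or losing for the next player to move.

In binary:
  100  (4)
  001  (1)
  011  (3)
  110  (6)
  ---
  000  (0)
The nim-sum is 0, so this is a P-position: the player to move is in a losing position under optimal play.

Losing position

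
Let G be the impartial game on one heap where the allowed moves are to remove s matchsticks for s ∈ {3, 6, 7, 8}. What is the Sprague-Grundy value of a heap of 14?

1

Grundy values for subtraction set {3, 6, 7, 8}:
g(0) = mex{} = 0
g(1) = mex{} = 0
g(2) = mex{} = 0
g(3) = mex{0} = 1
g(4) = mex{0} = 1
g(5) = mex{0} = 1
g(6) = mex{0,1} = 2
g(7) = mex{0,1} = 2
g(8) = mex{0,1} = 2
g(9) = mex{0,1,2} = 3
g(10) = mex{0,1,2} = 3
g(11) = mex{1,2} = 0
g(12) = mex{1,2,3} = 0
g(13) = mex{1,2,3} = 0
g(14) = mex{0,2} = 1
So g(14) = 1.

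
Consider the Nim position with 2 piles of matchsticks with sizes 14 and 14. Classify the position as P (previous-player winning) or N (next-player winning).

P-position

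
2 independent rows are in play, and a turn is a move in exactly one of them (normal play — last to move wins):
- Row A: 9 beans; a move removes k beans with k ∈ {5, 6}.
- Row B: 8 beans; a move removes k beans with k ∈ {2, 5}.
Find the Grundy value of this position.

1

Build the Grundy sequence for row A with g(k) = mex{g(k−s) : s ∈ {5, 6}, s ≤ k}:
k:     0  1  2  3  4  5  6  7  8  9
g(k):  0  0  0  0  0  1  1  1  1  1
So g(9) = 1.
Build the Grundy sequence for row B with g(k) = mex{g(k−s) : s ∈ {2, 5}, s ≤ k}:
k:     0  1  2  3  4  5  6  7  8
g(k):  0  0  1  1  0  2  1  0  0
So g(8) = 0.
The value of a disjunctive sum is the nim-sum of the parts.
Combined value = 1 XOR 0 = 1.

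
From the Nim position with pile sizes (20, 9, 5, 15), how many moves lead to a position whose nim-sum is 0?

1

Bitwise XOR of the heap sizes:
  10100  (20)
  01001  (9)
  00101  (5)
  01111  (15)
  -----
  10111  (23)
The overall nim-sum is X = 23. A pile of size p has a winning move iff p XOR X < p (reduce it to p XOR X).
  20: 20 XOR 23 = 3 < 20 — winning move (to 3).
  9: 9 XOR 23 = 30 ≥ 9 — no move.
  5: 5 XOR 23 = 18 ≥ 5 — no move.
  15: 15 XOR 23 = 24 ≥ 15 — no move.
That gives 1 winning move.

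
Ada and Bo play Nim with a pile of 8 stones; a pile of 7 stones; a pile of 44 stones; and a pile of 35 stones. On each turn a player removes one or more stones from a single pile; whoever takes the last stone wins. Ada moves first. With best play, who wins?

Bo wins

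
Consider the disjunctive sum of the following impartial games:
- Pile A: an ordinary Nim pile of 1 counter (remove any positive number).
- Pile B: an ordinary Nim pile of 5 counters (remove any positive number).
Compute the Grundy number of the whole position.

Pile A is a plain Nim pile of size 1, so its Grundy value is 1.
Pile B is a plain Nim pile of size 5, so its Grundy value is 5.
The value of a disjunctive sum is the nim-sum of the parts.
Combined value = 1 XOR 5 = 4.

4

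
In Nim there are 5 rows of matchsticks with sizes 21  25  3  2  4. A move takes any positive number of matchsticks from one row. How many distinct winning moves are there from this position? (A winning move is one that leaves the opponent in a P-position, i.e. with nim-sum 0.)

Compute the nim-sum pairwise:
21 XOR 25 = 12
12 XOR 3 = 15
15 XOR 2 = 13
13 XOR 4 = 9
The overall nim-sum is X = 9. A row of size p has a winning move iff p XOR X < p (reduce it to p XOR X).
  21: 21 XOR 9 = 28 ≥ 21 — no move.
  25: 25 XOR 9 = 16 < 25 — winning move (to 16).
  3: 3 XOR 9 = 10 ≥ 3 — no move.
  2: 2 XOR 9 = 11 ≥ 2 — no move.
  4: 4 XOR 9 = 13 ≥ 4 — no move.
That gives 1 winning move.

1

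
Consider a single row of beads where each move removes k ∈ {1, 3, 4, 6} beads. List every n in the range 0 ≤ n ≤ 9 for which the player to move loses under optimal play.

Build the Grundy sequence with g(k) = mex{g(k−s) : s ∈ {1, 3, 4, 6}, s ≤ k}:
k:     0  1  2  3  4  5  6  7  8  9
g(k):  0  1  0  1  2  3  2  0  1  0
The P-positions (g = 0) in 0..9 are 0, 2, 7, 9.

0, 2, 7, 9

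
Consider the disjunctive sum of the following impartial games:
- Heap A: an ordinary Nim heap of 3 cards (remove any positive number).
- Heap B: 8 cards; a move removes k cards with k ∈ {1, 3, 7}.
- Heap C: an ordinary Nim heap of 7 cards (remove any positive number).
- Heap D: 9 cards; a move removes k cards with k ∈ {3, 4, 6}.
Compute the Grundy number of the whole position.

Heap A is a plain Nim heap of size 3, so its Grundy value is 3.
For heap B, compute g(0), g(1), … with moves {1, 3, 7}:
k:     0  1  2  3  4  5  6  7  8
g(k):  0  1  0  1  0  1  0  1  0
So g(8) = 0.
Heap C is a plain Nim heap of size 7, so its Grundy value is 7.
For heap D, compute g(0), g(1), … with moves {3, 4, 6}:
g(0) = mex{} = 0
g(1) = mex{} = 0
g(2) = mex{} = 0
g(3) = mex{0} = 1
g(4) = mex{0} = 1
g(5) = mex{0} = 1
g(6) = mex{0,1} = 2
g(7) = mex{0,1} = 2
g(8) = mex{0,1} = 2
g(9) = mex{1,2} = 0
So g(9) = 0.
The value of a disjunctive sum is the nim-sum of the parts.
Combined value = 3 ⊕ 0 ⊕ 7 ⊕ 0 = 4.

4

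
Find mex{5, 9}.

0

0 is not in the set, so the mex is 0.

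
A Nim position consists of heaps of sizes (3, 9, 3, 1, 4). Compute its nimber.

12

Nim-sum: 3 XOR 9 XOR 3 XOR 1 XOR 4 = 12.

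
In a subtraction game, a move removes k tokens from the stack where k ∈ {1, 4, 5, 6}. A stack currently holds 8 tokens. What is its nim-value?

Build the Grundy sequence with g(k) = mex{g(k−s) : s ∈ {1, 4, 5, 6}, s ≤ k}:
k:     0  1  2  3  4  5  6  7  8
g(k):  0  1  0  1  2  3  2  3  4
So g(8) = 4.

4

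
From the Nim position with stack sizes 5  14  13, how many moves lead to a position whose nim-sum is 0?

Compute the nim-sum pairwise:
5 ^ 14 = 11
11 ^ 13 = 6
The overall nim-sum is X = 6. A stack of size p has a winning move iff p XOR X < p (reduce it to p XOR X).
  5: 5 XOR 6 = 3 < 5 — winning move (to 3).
  14: 14 XOR 6 = 8 < 14 — winning move (to 8).
  13: 13 XOR 6 = 11 < 13 — winning move (to 11).
That gives 3 winning moves.

3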